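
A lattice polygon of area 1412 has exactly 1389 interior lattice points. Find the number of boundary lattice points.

Pick's theorem gives A = I + B/2 − 1, so B = 2(A − I + 1) = 2(1412 − 1389 + 1) = 48.

48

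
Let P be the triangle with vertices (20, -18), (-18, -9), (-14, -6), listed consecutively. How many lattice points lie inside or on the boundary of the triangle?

The shoelace formula gives twice the area as |(20·(-9) − (-18)·(-18)) + ((-18)·(-6) − (-14)·(-9)) + ((-14)·(-18) − 20·(-6))| = 150, so the area is 75.
The number of boundary lattice points is Σ gcd(|Δx|,|Δy|) = gcd(38,9) + gcd(4,3) + gcd(34,12) = 1+1+2 = 4.
Pick's theorem gives I = A − B/2 + 1 = 75 − 4/2 + 1 = 74, so the closed region contains I + B = 74 + 4 = 78 lattice points.

78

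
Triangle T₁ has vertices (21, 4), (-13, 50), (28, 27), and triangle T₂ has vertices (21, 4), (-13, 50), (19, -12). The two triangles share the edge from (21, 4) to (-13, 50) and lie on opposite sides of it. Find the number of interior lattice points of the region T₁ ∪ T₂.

868

The union is the simple quadrilateral with vertices (21, 4), (28, 27), (-13, 50), (19, -12) in order.
Using the shoelace formula, 2A = |(21·27 − 28·4) + (28·50 − (-13)·27) + ((-13)·(-12) − 19·50) + (19·4 − 21·(-12))| = 1740, so the area is 870.
Along each edge there are gcd(|Δx|,|Δy|)+1 lattice points, so counting each shared vertex once the boundary has gcd(7,23) + gcd(41,23) + gcd(32,62) + gcd(2,16) = 1+1+2+2 = 6.
By Pick's theorem I = A − B/2 + 1 = 870 − 6/2 + 1 = 868.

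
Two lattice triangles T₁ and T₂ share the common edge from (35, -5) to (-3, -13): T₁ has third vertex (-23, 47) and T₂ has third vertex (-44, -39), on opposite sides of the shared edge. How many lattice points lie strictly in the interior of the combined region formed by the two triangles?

The union is the simple quadrilateral with vertices (35, -5), (-23, 47), (-3, -13), (-44, -39) in order.
Using the shoelace formula, 2A = |(35·47 − (-23)·(-5)) + ((-23)·(-13) − (-3)·47) + ((-3)·(-39) − (-44)·(-13)) + ((-44)·(-5) − 35·(-39))| = 3100, so the area is 1550.
Summing gcd(|Δx|,|Δy|) over the edges gives the boundary count: gcd(58,52) + gcd(20,60) + gcd(41,26) + gcd(79,34) = 2+20+1+1 = 24.
By Pick's theorem I = A − B/2 + 1 = 1550 − 24/2 + 1 = 1539.

1539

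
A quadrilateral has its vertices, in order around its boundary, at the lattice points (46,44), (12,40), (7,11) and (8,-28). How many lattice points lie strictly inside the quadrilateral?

Using the shoelace formula, 2A = |(46·40 − 12·44) + (12·11 − 7·40) + (7·(-28) − 8·11) + (8·44 − 46·(-28))| = 2520, so the area is 1260.
Along each edge there are gcd(|Δx|,|Δy|)+1 lattice points, so counting each shared vertex once the boundary has gcd(34,4) + gcd(5,29) + gcd(1,39) + gcd(38,72) = 2+1+1+2 = 6.
By Pick's theorem A = I + B/2 − 1, so I = 1260 − 6/2 + 1 = 1258.

1258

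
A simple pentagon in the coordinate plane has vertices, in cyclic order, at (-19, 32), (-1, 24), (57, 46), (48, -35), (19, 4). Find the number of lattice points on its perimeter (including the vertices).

Along each edge there are gcd(|Δx|,|Δy|)+1 lattice points, so counting each shared vertex once the boundary has gcd(18,8) + gcd(58,22) + gcd(9,81) + gcd(29,39) + gcd(38,28) = 2+2+9+1+2 = 16.

16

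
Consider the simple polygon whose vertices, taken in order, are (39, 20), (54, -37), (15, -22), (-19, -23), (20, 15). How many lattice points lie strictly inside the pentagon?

Using the shoelace formula, 2A = |[39·(-37) − 54·20] + [54·(-22) − 15·(-37)] + [15·(-23) − (-19)·(-22)] + [(-19)·15 − 20·(-23)] + [20·20 − 39·15]| = 3929, so the area is 1964.5.
Summing gcd(|Δx|,|Δy|) over the edges gives the boundary count: gcd(15,57) + gcd(39,15) + gcd(34,1) + gcd(39,38) + gcd(19,5) = 3+3+1+1+1 = 9.
By Pick's theorem A = I + B/2 − 1, so I = 1964.5 − 9/2 + 1 = 1961.

1961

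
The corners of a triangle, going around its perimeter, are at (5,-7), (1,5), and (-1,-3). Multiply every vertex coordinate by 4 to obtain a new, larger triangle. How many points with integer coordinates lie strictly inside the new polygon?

433

By the shoelace formula, twice the signed area is |(5·5 − 1·(-7)) + (1·(-3) − (-1)·5) + ((-1)·(-7) − 5·(-3))| = 56, so the area is 28.
Along each edge there are gcd(|Δx|,|Δy|)+1 lattice points, so counting each shared vertex once the boundary has gcd(4,12) + gcd(2,8) + gcd(6,4) = 4+2+2 = 8.
Scaling by 4 multiplies the area by 4² = 16 (so the new area is 448) and multiplies the boundary lattice-point count by 4, giving 32.
By Pick's theorem, the interior count of the dilated polygon is 448 − 32/2 + 1 = 433.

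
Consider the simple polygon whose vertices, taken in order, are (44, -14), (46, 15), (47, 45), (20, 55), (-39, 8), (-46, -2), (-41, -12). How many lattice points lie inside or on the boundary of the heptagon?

4345

Using the shoelace formula, 2A = |(44·15 − 46·(-14)) + (46·45 − 47·15) + (47·55 − 20·45) + (20·8 − (-39)·55) + ((-39)·(-2) − (-46)·8) + ((-46)·(-12) − (-41)·(-2)) + ((-41)·(-14) − 44·(-12))| = 8677, so the area is 4338.5.
The number of boundary lattice points is Σ gcd(|Δx|,|Δy|) = gcd(2,29) + gcd(1,30) + gcd(27,10) + gcd(59,47) + gcd(7,10) + gcd(5,10) + gcd(85,2) = 1+1+1+1+1+5+1 = 11.
Pick's theorem gives I = A − B/2 + 1 = 4338.5 − 11/2 + 1 = 4334, so the closed region contains I + B = 4334 + 11 = 4345 lattice points.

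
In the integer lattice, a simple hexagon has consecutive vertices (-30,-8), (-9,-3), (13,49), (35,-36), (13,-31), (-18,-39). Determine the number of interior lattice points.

By the shoelace formula, twice the signed area is |((-30)·(-3) − (-9)·(-8)) + ((-9)·49 − 13·(-3)) + (13·(-36) − 35·49) + (35·(-31) − 13·(-36)) + (13·(-39) − (-18)·(-31)) + ((-18)·(-8) − (-30)·(-39))| = 5275, so the area is 5275/2.
Along each edge there are gcd(|Δx|,|Δy|)+1 lattice points, so counting each shared vertex once the boundary has gcd(21,5) + gcd(22,52) + gcd(22,85) + gcd(22,5) + gcd(31,8) + gcd(12,31) = 1+2+1+1+1+1 = 7.
Pick's theorem gives I = A − B/2 + 1 = 5275/2 − 7/2 + 1 = 2635.

2635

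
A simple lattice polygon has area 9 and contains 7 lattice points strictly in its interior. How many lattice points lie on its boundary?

Pick's theorem gives A = I + B/2 − 1, so B = 2(A − I + 1) = 2(9 − 7 + 1) = 6.

6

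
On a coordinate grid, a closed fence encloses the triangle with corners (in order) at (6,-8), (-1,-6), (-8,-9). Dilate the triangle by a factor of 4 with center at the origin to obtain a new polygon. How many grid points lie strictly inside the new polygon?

275

The shoelace formula gives twice the area as |(6·(-6) − (-1)·(-8)) + ((-1)·(-9) − (-8)·(-6)) + ((-8)·(-8) − 6·(-9))| = 35, so the area is 35/2.
Summing gcd(|Δx|,|Δy|) over the edges gives the boundary count: gcd(7,2) + gcd(7,3) + gcd(14,1) = 1+1+1 = 3.
Scaling by 4 multiplies the area by 4² = 16 (so the new area is 280) and multiplies the boundary lattice-point count by 4, giving 12.
By Pick's theorem, the interior count of the dilated polygon is 280 − 12/2 + 1 = 275.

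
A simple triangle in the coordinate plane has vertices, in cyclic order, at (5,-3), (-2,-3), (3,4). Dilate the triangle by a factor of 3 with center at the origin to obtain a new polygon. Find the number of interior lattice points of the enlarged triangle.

Using the shoelace formula, 2A = |(5·(-3) − (-2)·(-3)) + ((-2)·4 − 3·(-3)) + (3·(-3) − 5·4)| = 49, so the area is 24.5.
Summing gcd(|Δx|,|Δy|) over the edges gives the boundary count: gcd(7,0) + gcd(5,7) + gcd(2,7) = 7+1+1 = 9.
Scaling by 3 multiplies the area by 3² = 9 (so the new area is 220.5) and multiplies the boundary lattice-point count by 3, giving 27.
By Pick's theorem, the interior count of the dilated polygon is 220.5 − 27/2 + 1 = 208.

208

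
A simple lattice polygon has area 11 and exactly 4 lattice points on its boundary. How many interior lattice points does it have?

10

From Pick's theorem, I = A − B/2 + 1 = 11 − 4/2 + 1 = 10.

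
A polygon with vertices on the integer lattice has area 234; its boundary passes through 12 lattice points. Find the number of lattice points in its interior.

229

Pick's theorem A = I + B/2 − 1 rearranges to I = A − B/2 + 1 = 234 − 12/2 + 1 = 229.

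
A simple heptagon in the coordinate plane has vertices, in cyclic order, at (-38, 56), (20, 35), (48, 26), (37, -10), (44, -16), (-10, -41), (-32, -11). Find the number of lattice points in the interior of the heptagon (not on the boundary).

5287

Using the shoelace formula, 2A = |[(-38)·35 − 20·56] + [20·26 − 48·35] + [48·(-10) − 37·26] + [37·(-16) − 44·(-10)] + [44·(-41) − (-10)·(-16)] + [(-10)·(-11) − (-32)·(-41)] + [(-32)·56 − (-38)·(-11)]| = 10580, so the area is 5290.
Summing gcd(|Δx|,|Δy|) over the edges gives the boundary count: gcd(58,21) + gcd(28,9) + gcd(11,36) + gcd(7,6) + gcd(54,25) + gcd(22,30) + gcd(6,67) = 1+1+1+1+1+2+1 = 8.
By Pick's theorem A = I + B/2 − 1, so I = 5290 − 8/2 + 1 = 5287.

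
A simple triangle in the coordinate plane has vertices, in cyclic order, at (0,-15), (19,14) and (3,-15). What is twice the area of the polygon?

87

By the shoelace formula, twice the signed area is |(0·14 − 19·(-15)) + (19·(-15) − 3·14) + (3·(-15) − 0·(-15))| = 87, so the area is 87/2.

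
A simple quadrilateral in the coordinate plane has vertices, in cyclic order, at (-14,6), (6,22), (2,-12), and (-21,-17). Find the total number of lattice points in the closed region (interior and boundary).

By the shoelace formula, twice the signed area is |((-14)·22 − 6·6) + (6·(-12) − 2·22) + (2·(-17) − (-21)·(-12)) + ((-21)·6 − (-14)·(-17))| = 1110, so the area is 555.
Along each edge there are gcd(|Δx|,|Δy|)+1 lattice points, so counting each shared vertex once the boundary has gcd(20,16) + gcd(4,34) + gcd(23,5) + gcd(7,23) = 4+2+1+1 = 8.
Pick's theorem gives I = A − B/2 + 1 = 555 − 8/2 + 1 = 552, so the closed region contains I + B = 552 + 8 = 560 lattice points.

560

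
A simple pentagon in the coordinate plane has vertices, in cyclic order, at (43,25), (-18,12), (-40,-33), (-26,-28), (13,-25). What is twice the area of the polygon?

The shoelace formula gives twice the area as |(43·12 − (-18)·25) + ((-18)·(-33) − (-40)·12) + ((-40)·(-28) − (-26)·(-33)) + ((-26)·(-25) − 13·(-28)) + (13·25 − 43·(-25))| = 4716, so the area is 2358.

4716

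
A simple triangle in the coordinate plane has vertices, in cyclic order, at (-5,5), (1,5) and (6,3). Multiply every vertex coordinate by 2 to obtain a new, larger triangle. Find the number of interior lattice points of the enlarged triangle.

17

Using the shoelace formula, 2A = |[(-5)·5 − 1·5] + [1·3 − 6·5] + [6·5 − (-5)·3]| = 12, so the area is 6.
The number of boundary lattice points is Σ gcd(|Δx|,|Δy|) = gcd(6,0) + gcd(5,2) + gcd(11,2) = 6+1+1 = 8.
Scaling by 2 multiplies the area by 2² = 4 (so the new area is 24) and multiplies the boundary lattice-point count by 2, giving 16.
By Pick's theorem, the interior count of the dilated polygon is 24 − 16/2 + 1 = 17.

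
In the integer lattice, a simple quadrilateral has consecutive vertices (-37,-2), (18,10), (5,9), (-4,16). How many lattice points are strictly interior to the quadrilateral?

The shoelace formula gives twice the area as |[(-37)·10 − 18·(-2)] + [18·9 − 5·10] + [5·16 − (-4)·9] + [(-4)·(-2) − (-37)·16]| = 494, so the area is 247.
The number of boundary lattice points is Σ gcd(|Δx|,|Δy|) = gcd(55,12) + gcd(13,1) + gcd(9,7) + gcd(33,18) = 1+1+1+3 = 6.
By Pick's theorem A = I + B/2 − 1, so I = 247 − 6/2 + 1 = 245.

245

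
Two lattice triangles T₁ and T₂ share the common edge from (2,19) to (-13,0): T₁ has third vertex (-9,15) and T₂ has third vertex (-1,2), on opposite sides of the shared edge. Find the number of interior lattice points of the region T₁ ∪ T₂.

The union is the simple quadrilateral with vertices (2,19), (-9,15), (-13,0), (-1,2) in order.
By the shoelace formula, twice the signed area is |[2·15 − (-9)·19] + [(-9)·0 − (-13)·15] + [(-13)·2 − (-1)·0] + [(-1)·19 − 2·2]| = 347, so the area is 173.5.
The number of boundary lattice points is Σ gcd(|Δx|,|Δy|) = gcd(11,4) + gcd(4,15) + gcd(12,2) + gcd(3,17) = 1+1+2+1 = 5.
By Pick's theorem I = A − B/2 + 1 = 173.5 − 5/2 + 1 = 172.

172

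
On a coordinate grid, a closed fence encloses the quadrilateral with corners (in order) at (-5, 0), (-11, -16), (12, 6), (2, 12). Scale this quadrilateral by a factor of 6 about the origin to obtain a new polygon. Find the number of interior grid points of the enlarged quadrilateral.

7147

By the shoelace formula, twice the signed area is |[(-5)·(-16) − (-11)·0] + [(-11)·6 − 12·(-16)] + [12·12 − 2·6] + [2·0 − (-5)·12]| = 398, so the area is 199.
The number of boundary lattice points is Σ gcd(|Δx|,|Δy|) = gcd(6,16) + gcd(23,22) + gcd(10,6) + gcd(7,12) = 2+1+2+1 = 6.
Scaling by 6 multiplies the area by 6² = 36 (so the new area is 7164) and multiplies the boundary lattice-point count by 6, giving 36.
By Pick's theorem, the interior count of the dilated polygon is 7164 − 36/2 + 1 = 7147.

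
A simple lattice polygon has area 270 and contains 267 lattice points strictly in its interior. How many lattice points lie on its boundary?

8

Pick's theorem gives A = I + B/2 − 1, so B = 2(A − I + 1) = 2(270 − 267 + 1) = 8.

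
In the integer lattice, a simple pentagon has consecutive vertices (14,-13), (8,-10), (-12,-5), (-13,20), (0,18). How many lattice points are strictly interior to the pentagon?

Using the shoelace formula, 2A = |[14·(-10) − 8·(-13)] + [8·(-5) − (-12)·(-10)] + [(-12)·20 − (-13)·(-5)] + [(-13)·18 − 0·20] + [0·(-13) − 14·18]| = 987, so the area is 493.5.
The number of boundary lattice points is Σ gcd(|Δx|,|Δy|) = gcd(6,3) + gcd(20,5) + gcd(1,25) + gcd(13,2) + gcd(14,31) = 3+5+1+1+1 = 11.
By Pick's theorem A = I + B/2 − 1, so I = 493.5 − 11/2 + 1 = 489.

489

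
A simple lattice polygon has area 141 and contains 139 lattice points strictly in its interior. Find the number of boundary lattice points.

Pick's theorem gives A = I + B/2 − 1, so B = 2(A − I + 1) = 2(141 − 139 + 1) = 6.

6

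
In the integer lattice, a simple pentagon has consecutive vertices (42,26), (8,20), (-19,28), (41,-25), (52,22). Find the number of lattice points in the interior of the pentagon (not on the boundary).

1594

The shoelace formula gives twice the area as |(42·20 − 8·26) + (8·28 − (-19)·20) + ((-19)·(-25) − 41·28) + (41·22 − 52·(-25)) + (52·26 − 42·22)| = 3193, so the area is 3193/2.
The number of boundary lattice points is Σ gcd(|Δx|,|Δy|) = gcd(34,6) + gcd(27,8) + gcd(60,53) + gcd(11,47) + gcd(10,4) = 2+1+1+1+2 = 7.
Pick's theorem gives I = A − B/2 + 1 = 3193/2 − 7/2 + 1 = 1594.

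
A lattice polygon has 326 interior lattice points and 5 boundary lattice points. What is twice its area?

655

By Pick's theorem, A = I + B/2 − 1 = 326 + 5/2 − 1 = 655/2.
Hence 2A = 655.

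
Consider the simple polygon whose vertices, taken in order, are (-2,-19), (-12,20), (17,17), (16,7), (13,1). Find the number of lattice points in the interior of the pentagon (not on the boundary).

638

By the shoelace formula, twice the signed area is |[(-2)·20 − (-12)·(-19)] + [(-12)·17 − 17·20] + [17·7 − 16·17] + [16·1 − 13·7] + [13·(-19) − (-2)·1]| = 1285, so the area is 642.5.
The number of boundary lattice points is Σ gcd(|Δx|,|Δy|) = gcd(10,39) + gcd(29,3) + gcd(1,10) + gcd(3,6) + gcd(15,20) = 1+1+1+3+5 = 11.
By Pick's theorem A = I + B/2 − 1, so I = 642.5 − 11/2 + 1 = 638.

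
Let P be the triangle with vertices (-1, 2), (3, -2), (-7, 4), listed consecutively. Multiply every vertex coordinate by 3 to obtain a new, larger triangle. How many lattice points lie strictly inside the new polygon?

61

The shoelace formula gives twice the area as |[(-1)·(-2) − 3·2] + [3·4 − (-7)·(-2)] + [(-7)·2 − (-1)·4]| = 16, so the area is 8.
Summing gcd(|Δx|,|Δy|) over the edges gives the boundary count: gcd(4,4) + gcd(10,6) + gcd(6,2) = 4+2+2 = 8.
Scaling by 3 multiplies the area by 3² = 9 (so the new area is 72) and multiplies the boundary lattice-point count by 3, giving 24.
By Pick's theorem, the interior count of the dilated polygon is 72 − 24/2 + 1 = 61.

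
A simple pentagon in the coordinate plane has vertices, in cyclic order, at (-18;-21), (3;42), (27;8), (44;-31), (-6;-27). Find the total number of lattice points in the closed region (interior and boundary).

By the shoelace formula, twice the signed area is |[(-18)·42 − 3·(-21)] + [3·8 − 27·42] + [27·(-31) − 44·8] + [44·(-27) − (-6)·(-31)] + [(-6)·(-21) − (-18)·(-27)]| = 4726, so the area is 2363.
The number of boundary lattice points is Σ gcd(|Δx|,|Δy|) = gcd(21,63) + gcd(24,34) + gcd(17,39) + gcd(50,4) + gcd(12,6) = 21+2+1+2+6 = 32.
Pick's theorem gives I = A − B/2 + 1 = 2363 − 32/2 + 1 = 2348, so the closed region contains I + B = 2348 + 32 = 2380 lattice points.

2380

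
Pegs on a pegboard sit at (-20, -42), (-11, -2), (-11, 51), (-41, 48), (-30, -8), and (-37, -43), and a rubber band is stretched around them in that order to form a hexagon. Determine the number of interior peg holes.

By the shoelace formula, twice the signed area is |[(-20)·(-2) − (-11)·(-42)] + [(-11)·51 − (-11)·(-2)] + [(-11)·48 − (-41)·51] + [(-41)·(-8) − (-30)·48] + [(-30)·(-43) − (-37)·(-8)] + [(-37)·(-42) − (-20)·(-43)]| = 4014, so the area is 2007.
The number of boundary lattice points is Σ gcd(|Δx|,|Δy|) = gcd(9,40) + gcd(0,53) + gcd(30,3) + gcd(11,56) + gcd(7,35) + gcd(17,1) = 1+53+3+1+7+1 = 66.
Pick's theorem gives I = A − B/2 + 1 = 2007 − 66/2 + 1 = 1975.

1975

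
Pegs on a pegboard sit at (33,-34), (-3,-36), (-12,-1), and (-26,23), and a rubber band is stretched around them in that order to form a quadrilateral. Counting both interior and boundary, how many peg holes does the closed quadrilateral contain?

952

Using the shoelace formula, 2A = |[33·(-36) − (-3)·(-34)] + [(-3)·(-1) − (-12)·(-36)] + [(-12)·23 − (-26)·(-1)] + [(-26)·(-34) − 33·23]| = 1896, so the area is 948.
Along each edge there are gcd(|Δx|,|Δy|)+1 lattice points, so counting each shared vertex once the boundary has gcd(36,2) + gcd(9,35) + gcd(14,24) + gcd(59,57) = 2+1+2+1 = 6.
Pick's theorem gives I = A − B/2 + 1 = 948 − 6/2 + 1 = 946, so the closed region contains I + B = 946 + 6 = 952 lattice points.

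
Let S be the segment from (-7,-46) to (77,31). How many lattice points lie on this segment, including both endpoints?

The number of lattice points on a segment between lattice points is gcd(|Δx|,|Δy|) + 1 = gcd(84,77) + 1 = 7 + 1 = 8.

8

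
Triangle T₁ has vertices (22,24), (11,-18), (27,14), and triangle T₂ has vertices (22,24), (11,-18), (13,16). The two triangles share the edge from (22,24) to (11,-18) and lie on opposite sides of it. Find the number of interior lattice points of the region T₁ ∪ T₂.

294

The union is the simple quadrilateral with vertices (22,24), (27,14), (11,-18), (13,16) in order.
By the shoelace formula, twice the signed area is |(22·14 − 27·24) + (27·(-18) − 11·14) + (11·16 − 13·(-18)) + (13·24 − 22·16)| = 610, so the area is 305.
The number of boundary lattice points is Σ gcd(|Δx|,|Δy|) = gcd(5,10) + gcd(16,32) + gcd(2,34) + gcd(9,8) = 5+16+2+1 = 24.
By Pick's theorem I = A − B/2 + 1 = 305 − 24/2 + 1 = 294.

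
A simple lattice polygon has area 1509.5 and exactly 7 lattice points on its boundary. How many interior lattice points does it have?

1507

Pick's theorem A = I + B/2 − 1 rearranges to I = A − B/2 + 1 = 1509.5 − 7/2 + 1 = 1507.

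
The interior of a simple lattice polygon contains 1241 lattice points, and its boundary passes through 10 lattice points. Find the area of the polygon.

Pick's theorem states A = I + B/2 − 1, so A = 1241 + 10/2 − 1 = 1245.

1245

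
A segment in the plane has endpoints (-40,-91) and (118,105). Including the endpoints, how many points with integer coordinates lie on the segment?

The number of lattice points on a segment between lattice points is gcd(|Δx|,|Δy|) + 1 = gcd(158,196) + 1 = 2 + 1 = 3.

3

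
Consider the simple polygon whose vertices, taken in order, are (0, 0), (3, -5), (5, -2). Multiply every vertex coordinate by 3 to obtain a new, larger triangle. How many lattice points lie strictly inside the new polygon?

The shoelace formula gives twice the area as |(0·(-5) − 3·0) + (3·(-2) − 5·(-5)) + (5·0 − 0·(-2))| = 19, so the area is 19/2.
Along each edge there are gcd(|Δx|,|Δy|)+1 lattice points, so counting each shared vertex once the boundary has gcd(3,5) + gcd(2,3) + gcd(5,2) = 1+1+1 = 3.
Scaling by 3 multiplies the area by 3² = 9 (so the new area is 85.5) and multiplies the boundary lattice-point count by 3, giving 9.
By Pick's theorem, the interior count of the dilated polygon is 85.5 − 9/2 + 1 = 82.

82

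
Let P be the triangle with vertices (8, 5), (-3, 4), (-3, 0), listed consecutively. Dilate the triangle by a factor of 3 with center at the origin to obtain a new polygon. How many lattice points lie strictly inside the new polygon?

190

The shoelace formula gives twice the area as |(8·4 − (-3)·5) + ((-3)·0 − (-3)·4) + ((-3)·5 − 8·0)| = 44, so the area is 22.
Along each edge there are gcd(|Δx|,|Δy|)+1 lattice points, so counting each shared vertex once the boundary has gcd(11,1) + gcd(0,4) + gcd(11,5) = 1+4+1 = 6.
Scaling by 3 multiplies the area by 3² = 9 (so the new area is 198) and multiplies the boundary lattice-point count by 3, giving 18.
By Pick's theorem, the interior count of the dilated polygon is 198 − 18/2 + 1 = 190.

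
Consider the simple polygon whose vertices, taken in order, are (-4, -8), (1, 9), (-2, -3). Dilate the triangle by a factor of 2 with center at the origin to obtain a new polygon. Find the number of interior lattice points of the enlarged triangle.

The shoelace formula gives twice the area as |((-4)·9 − 1·(-8)) + (1·(-3) − (-2)·9) + ((-2)·(-8) − (-4)·(-3))| = 9, so the area is 9/2.
Summing gcd(|Δx|,|Δy|) over the edges gives the boundary count: gcd(5,17) + gcd(3,12) + gcd(2,5) = 1+3+1 = 5.
Scaling by 2 multiplies the area by 2² = 4 (so the new area is 18) and multiplies the boundary lattice-point count by 2, giving 10.
By Pick's theorem, the interior count of the dilated polygon is 18 − 10/2 + 1 = 14.

14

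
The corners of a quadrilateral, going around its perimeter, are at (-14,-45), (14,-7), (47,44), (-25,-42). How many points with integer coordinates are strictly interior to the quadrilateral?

665

By the shoelace formula, twice the signed area is |((-14)·(-7) − 14·(-45)) + (14·44 − 47·(-7)) + (47·(-42) − (-25)·44) + ((-25)·(-45) − (-14)·(-42))| = 1336, so the area is 668.
Summing gcd(|Δx|,|Δy|) over the edges gives the boundary count: gcd(28,38) + gcd(33,51) + gcd(72,86) + gcd(11,3) = 2+3+2+1 = 8.
By Pick's theorem A = I + B/2 − 1, so I = 668 − 8/2 + 1 = 665.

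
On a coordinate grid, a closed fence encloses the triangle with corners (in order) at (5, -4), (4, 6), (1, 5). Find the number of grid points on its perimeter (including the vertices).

3

Summing gcd(|Δx|,|Δy|) over the edges gives the boundary count: gcd(1,10) + gcd(3,1) + gcd(4,9) = 1+1+1 = 3.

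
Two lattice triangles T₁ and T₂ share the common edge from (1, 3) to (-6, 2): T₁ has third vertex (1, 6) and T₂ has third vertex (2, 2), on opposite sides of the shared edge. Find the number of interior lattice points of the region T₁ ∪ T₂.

9

The union is the simple quadrilateral with vertices (1, 3), (1, 6), (-6, 2), (2, 2) in order.
By the shoelace formula, twice the signed area is |(1·6 − 1·3) + (1·2 − (-6)·6) + ((-6)·2 − 2·2) + (2·3 − 1·2)| = 29, so the area is 14.5.
The number of boundary lattice points is Σ gcd(|Δx|,|Δy|) = gcd(0,3) + gcd(7,4) + gcd(8,0) + gcd(1,1) = 3+1+8+1 = 13.
By Pick's theorem I = A − B/2 + 1 = 14.5 − 13/2 + 1 = 9.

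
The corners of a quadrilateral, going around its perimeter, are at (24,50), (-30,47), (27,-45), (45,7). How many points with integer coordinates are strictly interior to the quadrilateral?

3500

The shoelace formula gives twice the area as |(24·47 − (-30)·50) + ((-30)·(-45) − 27·47) + (27·7 − 45·(-45)) + (45·50 − 24·7)| = 7005, so the area is 3502.5.
Summing gcd(|Δx|,|Δy|) over the edges gives the boundary count: gcd(54,3) + gcd(57,92) + gcd(18,52) + gcd(21,43) = 3+1+2+1 = 7.
By Pick's theorem A = I + B/2 − 1, so I = 3502.5 − 7/2 + 1 = 3500.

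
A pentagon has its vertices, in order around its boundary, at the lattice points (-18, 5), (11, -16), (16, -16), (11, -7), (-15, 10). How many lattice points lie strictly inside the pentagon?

Using the shoelace formula, 2A = |[(-18)·(-16) − 11·5] + [11·(-16) − 16·(-16)] + [16·(-7) − 11·(-16)] + [11·10 − (-15)·(-7)] + [(-15)·5 − (-18)·10]| = 487, so the area is 487/2.
Along each edge there are gcd(|Δx|,|Δy|)+1 lattice points, so counting each shared vertex once the boundary has gcd(29,21) + gcd(5,0) + gcd(5,9) + gcd(26,17) + gcd(3,5) = 1+5+1+1+1 = 9.
Pick's theorem gives I = A − B/2 + 1 = 487/2 − 9/2 + 1 = 240.

240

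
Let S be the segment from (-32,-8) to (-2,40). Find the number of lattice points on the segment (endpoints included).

The number of lattice points on a segment between lattice points is gcd(|Δx|,|Δy|) + 1 = gcd(30,48) + 1 = 6 + 1 = 7.

7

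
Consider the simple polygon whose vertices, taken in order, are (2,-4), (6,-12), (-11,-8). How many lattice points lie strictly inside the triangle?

The shoelace formula gives twice the area as |[2·(-12) − 6·(-4)] + [6·(-8) − (-11)·(-12)] + [(-11)·(-4) − 2·(-8)]| = 120, so the area is 60.
The number of boundary lattice points is Σ gcd(|Δx|,|Δy|) = gcd(4,8) + gcd(17,4) + gcd(13,4) = 4+1+1 = 6.
Pick's theorem gives I = A − B/2 + 1 = 60 − 6/2 + 1 = 58.

58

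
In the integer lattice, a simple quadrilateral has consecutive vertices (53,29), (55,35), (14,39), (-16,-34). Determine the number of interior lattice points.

1698

Using the shoelace formula, 2A = |[53·35 − 55·29] + [55·39 − 14·35] + [14·(-34) − (-16)·39] + [(-16)·29 − 53·(-34)]| = 3401, so the area is 3401/2.
The number of boundary lattice points is Σ gcd(|Δx|,|Δy|) = gcd(2,6) + gcd(41,4) + gcd(30,73) + gcd(69,63) = 2+1+1+3 = 7.
Pick's theorem gives I = A − B/2 + 1 = 3401/2 − 7/2 + 1 = 1698.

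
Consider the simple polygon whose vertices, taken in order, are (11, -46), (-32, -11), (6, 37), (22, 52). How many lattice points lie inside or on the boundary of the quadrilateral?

2402

The shoelace formula gives twice the area as |[11·(-11) − (-32)·(-46)] + [(-32)·37 − 6·(-11)] + [6·52 − 22·37] + [22·(-46) − 11·52]| = 4797, so the area is 4797/2.
Summing gcd(|Δx|,|Δy|) over the edges gives the boundary count: gcd(43,35) + gcd(38,48) + gcd(16,15) + gcd(11,98) = 1+2+1+1 = 5.
Pick's theorem gives I = A − B/2 + 1 = 4797/2 − 5/2 + 1 = 2397, so the closed region contains I + B = 2397 + 5 = 2402 lattice points.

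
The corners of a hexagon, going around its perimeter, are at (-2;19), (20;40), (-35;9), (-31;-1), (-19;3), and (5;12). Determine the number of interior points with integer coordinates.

Using the shoelace formula, 2A = |((-2)·40 − 20·19) + (20·9 − (-35)·40) + ((-35)·(-1) − (-31)·9) + ((-31)·3 − (-19)·(-1)) + ((-19)·12 − 5·3) + (5·19 − (-2)·12)| = 1198, so the area is 599.
Summing gcd(|Δx|,|Δy|) over the edges gives the boundary count: gcd(22,21) + gcd(55,31) + gcd(4,10) + gcd(12,4) + gcd(24,9) + gcd(7,7) = 1+1+2+4+3+7 = 18.
By Pick's theorem A = I + B/2 − 1, so I = 599 − 18/2 + 1 = 591.

591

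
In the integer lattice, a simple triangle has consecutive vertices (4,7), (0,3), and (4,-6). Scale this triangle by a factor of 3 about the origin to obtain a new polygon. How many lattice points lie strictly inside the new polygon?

By the shoelace formula, twice the signed area is |(4·3 − 0·7) + (0·(-6) − 4·3) + (4·7 − 4·(-6))| = 52, so the area is 26.
Along each edge there are gcd(|Δx|,|Δy|)+1 lattice points, so counting each shared vertex once the boundary has gcd(4,4) + gcd(4,9) + gcd(0,13) = 4+1+13 = 18.
Scaling by 3 multiplies the area by 3² = 9 (so the new area is 234) and multiplies the boundary lattice-point count by 3, giving 54.
By Pick's theorem, the interior count of the dilated polygon is 234 − 54/2 + 1 = 208.

208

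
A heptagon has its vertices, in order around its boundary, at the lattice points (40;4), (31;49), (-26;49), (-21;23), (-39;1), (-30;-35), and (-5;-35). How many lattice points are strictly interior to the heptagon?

Using the shoelace formula, 2A = |(40·49 − 31·4) + (31·49 − (-26)·49) + ((-26)·23 − (-21)·49) + ((-21)·1 − (-39)·23) + ((-39)·(-35) − (-30)·1) + ((-30)·(-35) − (-5)·(-35)) + ((-5)·4 − 40·(-35))| = 9586, so the area is 4793.
Along each edge there are gcd(|Δx|,|Δy|)+1 lattice points, so counting each shared vertex once the boundary has gcd(9,45) + gcd(57,0) + gcd(5,26) + gcd(18,22) + gcd(9,36) + gcd(25,0) + gcd(45,39) = 9+57+1+2+9+25+3 = 106.
Pick's theorem gives I = A − B/2 + 1 = 4793 − 106/2 + 1 = 4741.

4741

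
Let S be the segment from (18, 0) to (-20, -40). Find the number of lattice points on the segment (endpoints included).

3

The number of lattice points on a segment between lattice points is gcd(|Δx|,|Δy|) + 1 = gcd(38,40) + 1 = 2 + 1 = 3.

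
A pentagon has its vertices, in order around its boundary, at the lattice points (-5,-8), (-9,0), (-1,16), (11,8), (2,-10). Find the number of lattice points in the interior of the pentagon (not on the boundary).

The shoelace formula gives twice the area as |[(-5)·0 − (-9)·(-8)] + [(-9)·16 − (-1)·0] + [(-1)·8 − 11·16] + [11·(-10) − 2·8] + [2·(-8) − (-5)·(-10)]| = 592, so the area is 296.
The number of boundary lattice points is Σ gcd(|Δx|,|Δy|) = gcd(4,8) + gcd(8,16) + gcd(12,8) + gcd(9,18) + gcd(7,2) = 4+8+4+9+1 = 26.
By Pick's theorem A = I + B/2 − 1, so I = 296 − 26/2 + 1 = 284.

284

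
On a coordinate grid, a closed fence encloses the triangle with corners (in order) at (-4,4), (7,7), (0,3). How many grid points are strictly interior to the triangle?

11

The shoelace formula gives twice the area as |[(-4)·7 − 7·4] + [7·3 − 0·7] + [0·4 − (-4)·3]| = 23, so the area is 23/2.
Along each edge there are gcd(|Δx|,|Δy|)+1 lattice points, so counting each shared vertex once the boundary has gcd(11,3) + gcd(7,4) + gcd(4,1) = 1+1+1 = 3.
Pick's theorem gives I = A − B/2 + 1 = 23/2 − 3/2 + 1 = 11.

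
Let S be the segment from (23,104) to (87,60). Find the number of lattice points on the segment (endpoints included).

The number of lattice points on a segment between lattice points is gcd(|Δx|,|Δy|) + 1 = gcd(64,44) + 1 = 4 + 1 = 5.

5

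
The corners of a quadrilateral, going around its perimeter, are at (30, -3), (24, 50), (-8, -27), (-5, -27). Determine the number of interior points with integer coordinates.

By the shoelace formula, twice the signed area is |[30·50 − 24·(-3)] + [24·(-27) − (-8)·50] + [(-8)·(-27) − (-5)·(-27)] + [(-5)·(-3) − 30·(-27)]| = 2230, so the area is 1115.
Summing gcd(|Δx|,|Δy|) over the edges gives the boundary count: gcd(6,53) + gcd(32,77) + gcd(3,0) + gcd(35,24) = 1+1+3+1 = 6.
Pick's theorem gives I = A − B/2 + 1 = 1115 − 6/2 + 1 = 1113.

1113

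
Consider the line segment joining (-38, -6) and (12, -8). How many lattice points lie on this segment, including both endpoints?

The number of lattice points on a segment between lattice points is gcd(|Δx|,|Δy|) + 1 = gcd(50,2) + 1 = 2 + 1 = 3.

3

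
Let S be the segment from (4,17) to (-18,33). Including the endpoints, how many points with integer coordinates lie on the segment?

The number of lattice points on a segment between lattice points is gcd(|Δx|,|Δy|) + 1 = gcd(22,16) + 1 = 2 + 1 = 3.

3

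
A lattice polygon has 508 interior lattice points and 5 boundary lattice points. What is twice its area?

Pick's theorem states A = I + B/2 − 1, so A = 508 + 5/2 − 1 = 1019/2.
Hence 2A = 1019.

1019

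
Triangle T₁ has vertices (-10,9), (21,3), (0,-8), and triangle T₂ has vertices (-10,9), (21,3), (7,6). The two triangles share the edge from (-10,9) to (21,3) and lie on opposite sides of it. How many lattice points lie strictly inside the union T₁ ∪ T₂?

The union is the simple quadrilateral with vertices (-10,9), (0,-8), (21,3), (7,6) in order.
By the shoelace formula, twice the signed area is |[(-10)·(-8) − 0·9] + [0·3 − 21·(-8)] + [21·6 − 7·3] + [7·9 − (-10)·6]| = 476, so the area is 238.
The number of boundary lattice points is Σ gcd(|Δx|,|Δy|) = gcd(10,17) + gcd(21,11) + gcd(14,3) + gcd(17,3) = 1+1+1+1 = 4.
By Pick's theorem I = A − B/2 + 1 = 238 − 4/2 + 1 = 237.

237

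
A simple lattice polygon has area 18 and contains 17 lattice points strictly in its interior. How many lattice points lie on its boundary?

Pick's theorem gives A = I + B/2 − 1, so B = 2(A − I + 1) = 2(18 − 17 + 1) = 4.

4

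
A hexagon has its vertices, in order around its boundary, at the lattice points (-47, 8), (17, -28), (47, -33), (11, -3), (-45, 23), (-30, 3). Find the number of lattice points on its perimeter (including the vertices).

23

The number of boundary lattice points is Σ gcd(|Δx|,|Δy|) = gcd(64,36) + gcd(30,5) + gcd(36,30) + gcd(56,26) + gcd(15,20) + gcd(17,5) = 4+5+6+2+5+1 = 23.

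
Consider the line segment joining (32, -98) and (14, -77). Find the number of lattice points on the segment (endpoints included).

The number of lattice points on a segment between lattice points is gcd(|Δx|,|Δy|) + 1 = gcd(18,21) + 1 = 3 + 1 = 4.

4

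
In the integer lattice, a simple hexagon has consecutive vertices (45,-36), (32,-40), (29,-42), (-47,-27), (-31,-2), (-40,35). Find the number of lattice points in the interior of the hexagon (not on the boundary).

Using the shoelace formula, 2A = |(45·(-40) − 32·(-36)) + (32·(-42) − 29·(-40)) + (29·(-27) − (-47)·(-42)) + ((-47)·(-2) − (-31)·(-27)) + ((-31)·35 − (-40)·(-2)) + ((-40)·(-36) − 45·35)| = 5632, so the area is 2816.
Along each edge there are gcd(|Δx|,|Δy|)+1 lattice points, so counting each shared vertex once the boundary has gcd(13,4) + gcd(3,2) + gcd(76,15) + gcd(16,25) + gcd(9,37) + gcd(85,71) = 1+1+1+1+1+1 = 6.
By Pick's theorem A = I + B/2 − 1, so I = 2816 − 6/2 + 1 = 2814.

2814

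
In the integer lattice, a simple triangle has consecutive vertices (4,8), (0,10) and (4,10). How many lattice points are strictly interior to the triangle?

1

By the shoelace formula, twice the signed area is |[4·10 − 0·8] + [0·10 − 4·10] + [4·8 − 4·10]| = 8, so the area is 4.
Along each edge there are gcd(|Δx|,|Δy|)+1 lattice points, so counting each shared vertex once the boundary has gcd(4,2) + gcd(4,0) + gcd(0,2) = 2+4+2 = 8.
By Pick's theorem A = I + B/2 − 1, so I = 4 − 8/2 + 1 = 1.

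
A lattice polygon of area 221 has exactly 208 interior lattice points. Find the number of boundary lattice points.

28

Pick's theorem gives A = I + B/2 − 1, so B = 2(A − I + 1) = 2(221 − 208 + 1) = 28.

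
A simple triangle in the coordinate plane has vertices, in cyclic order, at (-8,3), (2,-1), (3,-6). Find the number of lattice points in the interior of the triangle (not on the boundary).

22

Using the shoelace formula, 2A = |[(-8)·(-1) − 2·3] + [2·(-6) − 3·(-1)] + [3·3 − (-8)·(-6)]| = 46, so the area is 23.
The number of boundary lattice points is Σ gcd(|Δx|,|Δy|) = gcd(10,4) + gcd(1,5) + gcd(11,9) = 2+1+1 = 4.
Pick's theorem gives I = A − B/2 + 1 = 23 − 4/2 + 1 = 22.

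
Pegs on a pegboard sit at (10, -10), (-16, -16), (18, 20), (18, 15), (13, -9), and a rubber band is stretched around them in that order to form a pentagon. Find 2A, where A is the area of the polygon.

The shoelace formula gives twice the area as |[10·(-16) − (-16)·(-10)] + [(-16)·20 − 18·(-16)] + [18·15 − 18·20] + [18·(-9) − 13·15] + [13·(-10) − 10·(-9)]| = 839, so the area is 419.5.

839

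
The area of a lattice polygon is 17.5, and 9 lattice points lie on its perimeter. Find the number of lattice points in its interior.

14

From Pick's theorem, I = A − B/2 + 1 = 17.5 − 9/2 + 1 = 14.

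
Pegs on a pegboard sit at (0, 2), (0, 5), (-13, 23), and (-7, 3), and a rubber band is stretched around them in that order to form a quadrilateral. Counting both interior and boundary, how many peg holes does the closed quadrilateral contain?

91

Using the shoelace formula, 2A = |[0·5 − 0·2] + [0·23 − (-13)·5] + [(-13)·3 − (-7)·23] + [(-7)·2 − 0·3]| = 173, so the area is 86.5.
The number of boundary lattice points is Σ gcd(|Δx|,|Δy|) = gcd(0,3) + gcd(13,18) + gcd(6,20) + gcd(7,1) = 3+1+2+1 = 7.
Pick's theorem gives I = A − B/2 + 1 = 86.5 − 7/2 + 1 = 84, so the closed region contains I + B = 84 + 7 = 91 lattice points.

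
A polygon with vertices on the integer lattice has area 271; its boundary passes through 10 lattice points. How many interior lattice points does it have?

267

From Pick's theorem, I = A − B/2 + 1 = 271 − 10/2 + 1 = 267.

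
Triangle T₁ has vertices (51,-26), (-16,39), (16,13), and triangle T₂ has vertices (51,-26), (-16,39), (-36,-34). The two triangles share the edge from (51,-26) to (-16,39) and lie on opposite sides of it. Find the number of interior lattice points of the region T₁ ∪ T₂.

The union is the simple quadrilateral with vertices (51,-26), (16,13), (-16,39), (-36,-34) in order.
The shoelace formula gives twice the area as |[51·13 − 16·(-26)] + [16·39 − (-16)·13] + [(-16)·(-34) − (-36)·39] + [(-36)·(-26) − 51·(-34)]| = 6529, so the area is 3264.5.
The number of boundary lattice points is Σ gcd(|Δx|,|Δy|) = gcd(35,39) + gcd(32,26) + gcd(20,73) + gcd(87,8) = 1+2+1+1 = 5.
By Pick's theorem I = A − B/2 + 1 = 3264.5 − 5/2 + 1 = 3263.

3263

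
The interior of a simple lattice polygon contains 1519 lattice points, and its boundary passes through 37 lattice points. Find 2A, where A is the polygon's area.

3073

By Pick's theorem, A = I + B/2 − 1 = 1519 + 37/2 − 1 = 3073/2.
Hence 2A = 3073.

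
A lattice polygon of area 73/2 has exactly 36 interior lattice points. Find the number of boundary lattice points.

Pick's theorem gives A = I + B/2 − 1, so B = 2(A − I + 1) = 2(73/2 − 36 + 1) = 3.

3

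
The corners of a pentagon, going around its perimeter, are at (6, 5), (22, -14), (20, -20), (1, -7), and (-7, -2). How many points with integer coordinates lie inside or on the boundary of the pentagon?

278

Using the shoelace formula, 2A = |[6·(-14) − 22·5] + [22·(-20) − 20·(-14)] + [20·(-7) − 1·(-20)] + [1·(-2) − (-7)·(-7)] + [(-7)·5 − 6·(-2)]| = 548, so the area is 274.
Along each edge there are gcd(|Δx|,|Δy|)+1 lattice points, so counting each shared vertex once the boundary has gcd(16,19) + gcd(2,6) + gcd(19,13) + gcd(8,5) + gcd(13,7) = 1+2+1+1+1 = 6.
Pick's theorem gives I = A − B/2 + 1 = 274 − 6/2 + 1 = 272, so the closed region contains I + B = 272 + 6 = 278 lattice points.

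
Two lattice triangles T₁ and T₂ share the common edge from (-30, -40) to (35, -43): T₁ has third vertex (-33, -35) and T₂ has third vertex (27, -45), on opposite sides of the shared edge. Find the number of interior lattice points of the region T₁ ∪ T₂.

The union is the simple quadrilateral with vertices (-30, -40), (-33, -35), (35, -43), (27, -45) in order.
The shoelace formula gives twice the area as |[(-30)·(-35) − (-33)·(-40)] + [(-33)·(-43) − 35·(-35)] + [35·(-45) − 27·(-43)] + [27·(-40) − (-30)·(-45)]| = 470, so the area is 235.
Along each edge there are gcd(|Δx|,|Δy|)+1 lattice points, so counting each shared vertex once the boundary has gcd(3,5) + gcd(68,8) + gcd(8,2) + gcd(57,5) = 1+4+2+1 = 8.
By Pick's theorem I = A − B/2 + 1 = 235 − 8/2 + 1 = 232.

232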